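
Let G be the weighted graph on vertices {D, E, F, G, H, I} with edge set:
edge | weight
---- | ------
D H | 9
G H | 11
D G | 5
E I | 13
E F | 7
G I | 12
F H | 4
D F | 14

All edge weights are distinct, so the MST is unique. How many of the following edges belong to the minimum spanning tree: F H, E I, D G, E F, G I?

Sort edges by weight, then run Kruskal:
F H (4): add — endpoints in different components.
D G (5): add — endpoints in different components.
E F (7): add — endpoints in different components.
D H (9): add — endpoints in different components.
G H (11): skip — G and H already connected.
G I (12): add — endpoints in different components.
MST edge set: {F H, D G, E F, D H, G I}.
Of the listed edges, {F H, D G, E F, G I} are in the MST → 4.

4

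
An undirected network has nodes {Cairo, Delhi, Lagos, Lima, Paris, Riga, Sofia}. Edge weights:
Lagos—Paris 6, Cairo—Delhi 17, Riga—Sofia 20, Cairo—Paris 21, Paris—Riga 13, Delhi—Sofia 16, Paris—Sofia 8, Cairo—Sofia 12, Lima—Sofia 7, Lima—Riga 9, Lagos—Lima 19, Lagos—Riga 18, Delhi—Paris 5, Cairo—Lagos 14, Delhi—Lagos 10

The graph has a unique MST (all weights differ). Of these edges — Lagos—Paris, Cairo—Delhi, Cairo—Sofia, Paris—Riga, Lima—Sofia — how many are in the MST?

3

Kruskal: consider edges lightest-first.
Delhi—Paris (5): add. Components now {Delhi,Paris} {Lagos} {Sofia} {Lima} {Cairo} {Riga}
Lagos—Paris (6): add. Components now {Delhi,Lagos,Paris} {Sofia} {Lima} {Cairo} {Riga}
Lima—Sofia (7): add. Components now {Delhi,Lagos,Paris} {Lima,Sofia} {Cairo} {Riga}
Paris—Sofia (8): add. Components now {Delhi,Lagos,Lima,Paris,Sofia} {Cairo} {Riga}
Lima—Riga (9): add. Components now {Delhi,Lagos,Lima,Paris,Riga,Sofia} {Cairo}
Delhi—Lagos (10): skip — Delhi and Lagos already connected.
Cairo—Sofia (12): add. Components now {Cairo,Delhi,Lagos,Lima,Paris,Riga,Sofia}
MST edge set: {Delhi—Paris, Lagos—Paris, Lima—Sofia, Paris—Sofia, Lima—Riga, Cairo—Sofia}.
Of the listed edges, {Lagos—Paris, Cairo—Sofia, Lima—Sofia} are in the MST → 3.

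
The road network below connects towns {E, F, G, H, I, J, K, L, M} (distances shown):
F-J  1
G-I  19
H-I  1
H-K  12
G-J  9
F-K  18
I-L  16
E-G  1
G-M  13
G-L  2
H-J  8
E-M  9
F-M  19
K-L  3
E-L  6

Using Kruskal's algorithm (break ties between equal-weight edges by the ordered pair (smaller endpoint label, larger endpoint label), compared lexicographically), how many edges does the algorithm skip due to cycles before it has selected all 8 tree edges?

Kruskal: consider edges lightest-first.
E-G (1): add — endpoints in different components.
F-J (1): add — endpoints in different components.
H-I (1): add — endpoints in different components.
G-L (2): add — endpoints in different components.
K-L (3): add — endpoints in different components.
E-L (6): skip — E and L already connected.
H-J (8): add — endpoints in different components.
E-M (9): add — endpoints in different components.
G-J (9): add — endpoints in different components.
Edges rejected before the tree was complete: 1.

1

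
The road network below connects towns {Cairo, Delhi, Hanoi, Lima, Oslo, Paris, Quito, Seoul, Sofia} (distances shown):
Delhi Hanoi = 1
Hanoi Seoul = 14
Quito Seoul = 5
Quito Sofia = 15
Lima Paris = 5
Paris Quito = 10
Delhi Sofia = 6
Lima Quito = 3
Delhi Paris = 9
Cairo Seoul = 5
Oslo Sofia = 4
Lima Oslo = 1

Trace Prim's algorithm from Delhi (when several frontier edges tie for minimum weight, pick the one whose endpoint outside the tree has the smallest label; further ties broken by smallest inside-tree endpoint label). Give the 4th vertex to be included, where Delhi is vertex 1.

Grow the tree from Delhi using Prim:
Step 1: frontier [Delhi Hanoi 1, Delhi Sofia 6, Delhi Paris 9] → take Delhi Hanoi (1); add Hanoi.
Step 2: frontier [Delhi Sofia 6, Delhi Paris 9, Hanoi Seoul 14] → take Delhi Sofia (6); add Sofia.
Step 3: frontier [Delhi Paris 9, Hanoi Seoul 14, Oslo Sofia 4, Quito Sofia 15] → take Oslo Sofia (4); add Oslo.
Step 4: frontier [Delhi Paris 9, Hanoi Seoul 14, Lima Oslo 1, Quito Sofia 15] → take Lima Oslo (1); add Lima.
Step 5: frontier [Delhi Paris 9, Hanoi Seoul 14, Lima Quito 3, Lima Paris 5, Quito Sofia 15] → take Lima Quito (3); add Quito.
Step 6: frontier [Delhi Paris 9, Hanoi Seoul 14, Lima Paris 5, Quito Seoul 5, Paris Quito 10] → take Lima Paris (5); add Paris.
Step 7: frontier [Hanoi Seoul 14, Quito Seoul 5] → take Quito Seoul (5); add Seoul.
Step 8: frontier [Cairo Seoul 5] → take Cairo Seoul (5); add Cairo.
Vertex order: Delhi, Hanoi, Sofia, Oslo, Lima, Quito, Paris, Seoul, Cairo. The 4th vertex is Oslo.

Oslo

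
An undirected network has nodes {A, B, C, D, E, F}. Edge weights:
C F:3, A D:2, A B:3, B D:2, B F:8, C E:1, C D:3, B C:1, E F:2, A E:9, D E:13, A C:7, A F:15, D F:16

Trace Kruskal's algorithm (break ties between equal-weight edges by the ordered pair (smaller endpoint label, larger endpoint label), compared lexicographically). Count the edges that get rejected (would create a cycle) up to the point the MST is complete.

Kruskal's algorithm — process edges by increasing weight (ties by edge label):
B C (1): add — endpoints in different components.
C E (1): add — endpoints in different components.
A D (2): add — endpoints in different components.
B D (2): add — endpoints in different components.
E F (2): add — endpoints in different components.
Edges rejected before the tree was complete: 0.

0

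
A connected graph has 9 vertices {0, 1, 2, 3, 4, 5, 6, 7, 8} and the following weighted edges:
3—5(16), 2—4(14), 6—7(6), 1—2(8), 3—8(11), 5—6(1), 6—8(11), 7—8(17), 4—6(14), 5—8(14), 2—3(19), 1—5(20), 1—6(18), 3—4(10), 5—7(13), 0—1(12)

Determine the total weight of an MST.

73

Prim's algorithm from 4:
Step 1: cheapest edge leaving the tree is 3—4 (10); add 3.
Step 2: cheapest edge leaving the tree is 3—8 (11); add 8.
Step 3: cheapest edge leaving the tree is 6—8 (11); add 6.
Step 4: cheapest edge leaving the tree is 5—6 (1); add 5.
Step 5: cheapest edge leaving the tree is 6—7 (6); add 7.
Step 6: cheapest edge leaving the tree is 2—4 (14); add 2.
Step 7: cheapest edge leaving the tree is 1—2 (8); add 1.
Step 8: cheapest edge leaving the tree is 0—1 (12); add 0.
MST edges: 3—4, 3—8, 6—8, 5—6, 6—7, 2—4, 1—2, 0—1; total weight 10+11+11+1+6+14+8+12 = 73.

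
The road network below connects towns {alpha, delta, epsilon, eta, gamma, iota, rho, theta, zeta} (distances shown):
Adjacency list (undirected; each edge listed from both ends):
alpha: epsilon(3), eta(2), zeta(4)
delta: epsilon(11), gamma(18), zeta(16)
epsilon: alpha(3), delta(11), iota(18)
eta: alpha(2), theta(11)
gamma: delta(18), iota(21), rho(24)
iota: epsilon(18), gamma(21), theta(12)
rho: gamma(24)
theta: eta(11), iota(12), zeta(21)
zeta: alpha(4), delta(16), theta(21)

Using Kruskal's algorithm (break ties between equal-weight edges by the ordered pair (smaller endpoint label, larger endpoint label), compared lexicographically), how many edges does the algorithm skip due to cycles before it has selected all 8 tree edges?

Sort edges by weight, then run Kruskal:
alpha-eta (2): add — endpoints in different components.
alpha-epsilon (3): add — endpoints in different components.
alpha-zeta (4): add — endpoints in different components.
delta-epsilon (11): add — endpoints in different components.
eta-theta (11): add — endpoints in different components.
iota-theta (12): add — endpoints in different components.
delta-zeta (16): skip — delta and zeta already connected.
delta-gamma (18): add — endpoints in different components.
epsilon-iota (18): skip — iota and epsilon already connected.
gamma-iota (21): skip — gamma and iota already connected.
theta-zeta (21): skip — zeta and theta already connected.
gamma-rho (24): add — endpoints in different components.
Edges rejected before the tree was complete: 4.

4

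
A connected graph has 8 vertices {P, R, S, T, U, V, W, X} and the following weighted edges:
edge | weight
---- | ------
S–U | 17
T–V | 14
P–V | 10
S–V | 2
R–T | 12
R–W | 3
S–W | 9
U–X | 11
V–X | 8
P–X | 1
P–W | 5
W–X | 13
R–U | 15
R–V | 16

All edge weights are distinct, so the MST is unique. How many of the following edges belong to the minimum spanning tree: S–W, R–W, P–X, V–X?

3

Kruskal: consider edges lightest-first.
P–X (1): add — endpoints in different components.
S–V (2): add — endpoints in different components.
R–W (3): add — endpoints in different components.
P–W (5): add — endpoints in different components.
V–X (8): add — endpoints in different components.
S–W (9): skip — W and S already connected.
P–V (10): skip — P and V already connected.
U–X (11): add — endpoints in different components.
R–T (12): add — endpoints in different components.
MST edge set: {P–X, S–V, R–W, P–W, V–X, U–X, R–T}.
Of the listed edges, {R–W, P–X, V–X} are in the MST → 3.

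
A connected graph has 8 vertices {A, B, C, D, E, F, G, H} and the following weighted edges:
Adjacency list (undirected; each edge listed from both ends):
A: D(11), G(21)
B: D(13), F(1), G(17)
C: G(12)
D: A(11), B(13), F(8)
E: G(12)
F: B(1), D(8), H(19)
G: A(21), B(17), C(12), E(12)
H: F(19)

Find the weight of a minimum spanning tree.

Prim, starting at H.
Step 1: cheapest edge leaving the tree is F H (19); add F.
Step 2: cheapest edge leaving the tree is B F (1); add B.
Step 3: cheapest edge leaving the tree is D F (8); add D.
Step 4: cheapest edge leaving the tree is A D (11); add A.
Step 5: cheapest edge leaving the tree is B G (17); add G.
Step 6: cheapest edge leaving the tree is C G (12); add C.
Step 7: cheapest edge leaving the tree is E G (12); add E.
MST edges: F H, B F, D F, A D, B G, C G, E G; total weight 19+1+8+11+17+12+12 = 80.

80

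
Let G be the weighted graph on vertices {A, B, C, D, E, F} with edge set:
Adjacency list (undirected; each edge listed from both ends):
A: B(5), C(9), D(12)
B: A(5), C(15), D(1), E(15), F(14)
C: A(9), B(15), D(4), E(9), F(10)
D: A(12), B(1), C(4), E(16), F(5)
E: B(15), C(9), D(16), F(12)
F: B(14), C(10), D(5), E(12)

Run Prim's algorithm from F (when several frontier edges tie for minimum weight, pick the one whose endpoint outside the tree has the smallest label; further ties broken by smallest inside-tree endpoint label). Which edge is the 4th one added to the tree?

A-B

Grow the tree from F using Prim:
Step 1: cheapest edge leaving the tree is D—F (5); add D.
Step 2: cheapest edge leaving the tree is B—D (1); add B.
Step 3: cheapest edge leaving the tree is C—D (4); add C.
Step 4: cheapest edge leaving the tree is A—B (5); add A.
Step 5: cheapest edge leaving the tree is C—E (9); add E.
The 4th edge added is A—B.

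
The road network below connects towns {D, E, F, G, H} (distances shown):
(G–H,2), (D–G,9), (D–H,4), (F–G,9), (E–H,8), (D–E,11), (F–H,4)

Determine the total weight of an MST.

18

Prim, starting at D.
Step 1: cheapest edge leaving the tree is D–H (4); add H.
Step 2: cheapest edge leaving the tree is G–H (2); add G.
Step 3: cheapest edge leaving the tree is F–H (4); add F.
Step 4: cheapest edge leaving the tree is E–H (8); add E.
MST edges: D–H, G–H, F–H, E–H; total weight 4+2+4+8 = 18.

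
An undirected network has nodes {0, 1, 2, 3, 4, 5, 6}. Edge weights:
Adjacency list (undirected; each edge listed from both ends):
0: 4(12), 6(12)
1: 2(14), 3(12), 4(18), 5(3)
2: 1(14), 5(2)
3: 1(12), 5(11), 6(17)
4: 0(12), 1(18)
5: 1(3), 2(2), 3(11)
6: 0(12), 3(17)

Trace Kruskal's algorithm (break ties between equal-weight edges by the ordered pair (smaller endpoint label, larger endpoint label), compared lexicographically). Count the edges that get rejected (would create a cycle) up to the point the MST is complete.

Kruskal: consider edges lightest-first.
2–5 (2): add. Components now {0} {1} {2,5} {3} {4} {6}
1–5 (3): add. Components now {0} {1,2,5} {3} {4} {6}
3–5 (11): add. Components now {0} {1,2,3,5} {4} {6}
0–4 (12): add. Components now {0,4} {1,2,3,5} {6}
0–6 (12): add. Components now {0,4,6} {1,2,3,5}
1–3 (12): skip — 1 and 3 already connected.
1–2 (14): skip — 1 and 2 already connected.
3–6 (17): add. Components now {0,1,2,3,4,5,6}
Edges rejected before the tree was complete: 2.

2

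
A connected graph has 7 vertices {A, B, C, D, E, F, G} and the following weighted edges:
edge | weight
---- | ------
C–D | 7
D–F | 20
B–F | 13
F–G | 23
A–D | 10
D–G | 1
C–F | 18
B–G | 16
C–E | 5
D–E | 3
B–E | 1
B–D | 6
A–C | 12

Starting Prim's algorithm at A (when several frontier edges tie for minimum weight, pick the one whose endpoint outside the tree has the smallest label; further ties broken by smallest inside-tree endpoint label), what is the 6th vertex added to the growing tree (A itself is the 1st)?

C

Prim, starting at A.
Step 1: cheapest edge leaving the tree is A–D (10); add D.
Step 2: cheapest edge leaving the tree is D–G (1); add G.
Step 3: cheapest edge leaving the tree is D–E (3); add E.
Step 4: cheapest edge leaving the tree is B–E (1); add B.
Step 5: cheapest edge leaving the tree is C–E (5); add C.
Step 6: cheapest edge leaving the tree is B–F (13); add F.
Vertex order: A, D, G, E, B, C, F. The 6th vertex is C.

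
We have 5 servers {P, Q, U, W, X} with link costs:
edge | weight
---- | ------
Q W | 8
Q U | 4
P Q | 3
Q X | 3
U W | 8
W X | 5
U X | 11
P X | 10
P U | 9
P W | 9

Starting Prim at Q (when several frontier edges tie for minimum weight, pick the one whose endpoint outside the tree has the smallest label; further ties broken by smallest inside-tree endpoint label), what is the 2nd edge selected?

Grow the tree from Q using Prim:
Step 1: frontier [P Q 3, Q X 3, Q U 4, Q W 8] → take P Q (3); add P.
Step 2: frontier [P U 9, P W 9, P X 10, Q X 3, Q U 4, Q W 8] → take Q X (3); add X.
Step 3: frontier [P U 9, P W 9, Q U 4, Q W 8, W X 5, U X 11] → take Q U (4); add U.
Step 4: frontier [P W 9, Q W 8, U W 8, W X 5] → take W X (5); add W.
The 2nd edge added is Q X.

Q-X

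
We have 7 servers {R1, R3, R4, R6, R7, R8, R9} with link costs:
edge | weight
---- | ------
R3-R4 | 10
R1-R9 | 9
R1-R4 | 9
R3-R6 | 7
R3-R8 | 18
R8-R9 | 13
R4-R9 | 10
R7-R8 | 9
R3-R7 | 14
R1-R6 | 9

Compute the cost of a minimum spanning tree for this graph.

56

Grow the tree from R7 using Prim:
Step 1: frontier [R7-R8 9, R3-R7 14] → take R7-R8 (9); add R8.
Step 2: frontier [R3-R7 14, R8-R9 13, R3-R8 18] → take R8-R9 (13); add R9.
Step 3: frontier [R3-R7 14, R3-R8 18, R1-R9 9, R4-R9 10] → take R1-R9 (9); add R1.
Step 4: frontier [R1-R4 9, R1-R6 9, R3-R7 14, R3-R8 18, R4-R9 10] → take R1-R4 (9); add R4.
Step 5: frontier [R1-R6 9, R3-R4 10, R3-R7 14, R3-R8 18] → take R1-R6 (9); add R6.
Step 6: frontier [R3-R4 10, R3-R6 7, R3-R7 14, R3-R8 18] → take R3-R6 (7); add R3.
MST edges: R7-R8, R8-R9, R1-R9, R1-R4, R1-R6, R3-R6; total weight 9+13+9+9+9+7 = 56.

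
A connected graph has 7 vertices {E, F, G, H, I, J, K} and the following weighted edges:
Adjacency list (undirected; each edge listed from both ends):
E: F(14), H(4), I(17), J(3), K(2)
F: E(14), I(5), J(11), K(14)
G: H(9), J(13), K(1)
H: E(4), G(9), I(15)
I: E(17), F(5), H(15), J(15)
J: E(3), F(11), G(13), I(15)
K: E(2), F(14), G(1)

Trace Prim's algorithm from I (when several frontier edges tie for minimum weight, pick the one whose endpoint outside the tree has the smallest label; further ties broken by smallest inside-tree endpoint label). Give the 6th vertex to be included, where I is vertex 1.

Prim, starting at I.
Step 1: cheapest edge leaving the tree is F I (5); add F.
Step 2: cheapest edge leaving the tree is F J (11); add J.
Step 3: cheapest edge leaving the tree is E J (3); add E.
Step 4: cheapest edge leaving the tree is E K (2); add K.
Step 5: cheapest edge leaving the tree is G K (1); add G.
Step 6: cheapest edge leaving the tree is E H (4); add H.
Vertex order: I, F, J, E, K, G, H. The 6th vertex is G.

G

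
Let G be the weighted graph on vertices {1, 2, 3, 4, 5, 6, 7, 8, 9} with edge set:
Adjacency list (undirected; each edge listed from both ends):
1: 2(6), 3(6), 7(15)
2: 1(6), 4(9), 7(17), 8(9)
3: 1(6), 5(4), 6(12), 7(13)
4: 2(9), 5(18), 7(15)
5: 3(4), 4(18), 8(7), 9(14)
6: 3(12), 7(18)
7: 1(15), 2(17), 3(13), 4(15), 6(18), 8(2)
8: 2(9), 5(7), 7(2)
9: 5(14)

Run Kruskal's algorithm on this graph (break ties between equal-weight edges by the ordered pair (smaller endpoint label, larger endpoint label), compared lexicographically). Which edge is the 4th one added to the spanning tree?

Sort edges by weight, then run Kruskal:
7 8 (2): add — endpoints in different components.
3 5 (4): add — endpoints in different components.
1 2 (6): add — endpoints in different components.
1 3 (6): add — endpoints in different components.
5 8 (7): add — endpoints in different components.
2 4 (9): add — endpoints in different components.
2 8 (9): skip — 2 and 8 already connected.
3 6 (12): add — endpoints in different components.
3 7 (13): skip — 3 and 7 already connected.
5 9 (14): add — endpoints in different components.
The 4th edge added is 1 3.

1-3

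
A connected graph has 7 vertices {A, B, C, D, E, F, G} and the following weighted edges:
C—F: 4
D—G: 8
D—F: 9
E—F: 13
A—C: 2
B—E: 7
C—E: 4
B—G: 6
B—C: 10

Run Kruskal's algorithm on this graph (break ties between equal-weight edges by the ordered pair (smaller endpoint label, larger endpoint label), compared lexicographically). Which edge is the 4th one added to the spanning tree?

B-G

Sort edges by weight, then run Kruskal:
A—C (2): add. Components now {A,C} {B} {D} {E} {F} {G}
C—E (4): add. Components now {A,C,E} {B} {D} {F} {G}
C—F (4): add. Components now {A,C,E,F} {B} {D} {G}
B—G (6): add. Components now {A,C,E,F} {B,G} {D}
B—E (7): add. Components now {A,B,C,E,F,G} {D}
D—G (8): add. Components now {A,B,C,D,E,F,G}
The 4th edge added is B—G.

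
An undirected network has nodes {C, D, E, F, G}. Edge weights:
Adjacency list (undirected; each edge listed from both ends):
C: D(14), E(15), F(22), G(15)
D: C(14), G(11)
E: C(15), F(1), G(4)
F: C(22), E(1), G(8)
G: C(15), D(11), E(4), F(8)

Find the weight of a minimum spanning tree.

Kruskal: consider edges lightest-first.
E F (1): add — endpoints in different components.
E G (4): add — endpoints in different components.
F G (8): skip — F and G already connected.
D G (11): add — endpoints in different components.
C D (14): add — endpoints in different components.
MST edges: E F, E G, D G, C D; total weight 1+4+11+14 = 30.

30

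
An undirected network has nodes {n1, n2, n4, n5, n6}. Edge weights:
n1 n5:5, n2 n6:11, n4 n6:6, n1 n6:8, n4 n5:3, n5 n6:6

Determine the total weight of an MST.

25

Kruskal's algorithm — process edges by increasing weight (ties by edge label):
n4 n5 (3): add — endpoints in different components.
n1 n5 (5): add — endpoints in different components.
n4 n6 (6): add — endpoints in different components.
n5 n6 (6): skip — n5 and n6 already connected.
n1 n6 (8): skip — n6 and n1 already connected.
n2 n6 (11): add — endpoints in different components.
MST edges: n4 n5, n1 n5, n4 n6, n2 n6; total weight 3+5+6+11 = 25.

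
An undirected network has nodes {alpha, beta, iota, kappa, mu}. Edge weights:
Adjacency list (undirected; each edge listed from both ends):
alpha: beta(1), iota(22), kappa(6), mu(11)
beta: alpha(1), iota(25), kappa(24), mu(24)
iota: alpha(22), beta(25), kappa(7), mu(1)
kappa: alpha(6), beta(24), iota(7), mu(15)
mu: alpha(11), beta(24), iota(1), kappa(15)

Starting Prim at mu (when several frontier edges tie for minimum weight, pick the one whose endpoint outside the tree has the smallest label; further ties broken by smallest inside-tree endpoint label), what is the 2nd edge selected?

iota-kappa

Prim, starting at mu.
Step 1: cheapest edge leaving the tree is iota—mu (1); add iota.
Step 2: cheapest edge leaving the tree is iota—kappa (7); add kappa.
Step 3: cheapest edge leaving the tree is alpha—kappa (6); add alpha.
Step 4: cheapest edge leaving the tree is alpha—beta (1); add beta.
The 2nd edge added is iota—kappa.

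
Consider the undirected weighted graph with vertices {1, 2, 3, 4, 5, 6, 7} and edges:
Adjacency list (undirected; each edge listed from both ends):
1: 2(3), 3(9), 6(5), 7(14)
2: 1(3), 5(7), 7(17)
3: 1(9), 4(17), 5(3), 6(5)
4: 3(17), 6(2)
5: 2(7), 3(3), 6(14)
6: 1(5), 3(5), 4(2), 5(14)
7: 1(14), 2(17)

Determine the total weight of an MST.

Grow the tree from 3 using Prim:
Step 1: frontier [3-5 3, 3-6 5, 1-3 9, 3-4 17] → take 3-5 (3); add 5.
Step 2: frontier [3-6 5, 1-3 9, 3-4 17, 2-5 7, 5-6 14] → take 3-6 (5); add 6.
Step 3: frontier [1-3 9, 3-4 17, 2-5 7, 4-6 2, 1-6 5] → take 4-6 (2); add 4.
Step 4: frontier [1-3 9, 2-5 7, 1-6 5] → take 1-6 (5); add 1.
Step 5: frontier [1-2 3, 1-7 14, 2-5 7] → take 1-2 (3); add 2.
Step 6: frontier [1-7 14, 2-7 17] → take 1-7 (14); add 7.
MST edges: 3-5, 3-6, 4-6, 1-6, 1-2, 1-7; total weight 3+5+2+5+3+14 = 32.

32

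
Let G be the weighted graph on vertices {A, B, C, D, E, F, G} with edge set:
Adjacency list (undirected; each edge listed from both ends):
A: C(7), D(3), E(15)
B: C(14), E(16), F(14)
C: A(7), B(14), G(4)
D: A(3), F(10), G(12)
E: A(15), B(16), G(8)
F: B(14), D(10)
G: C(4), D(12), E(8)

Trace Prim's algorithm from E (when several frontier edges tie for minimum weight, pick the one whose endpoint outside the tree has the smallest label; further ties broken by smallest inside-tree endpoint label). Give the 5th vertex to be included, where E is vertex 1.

D

Grow the tree from E using Prim:
Step 1: cheapest edge leaving the tree is E G (8); add G.
Step 2: cheapest edge leaving the tree is C G (4); add C.
Step 3: cheapest edge leaving the tree is A C (7); add A.
Step 4: cheapest edge leaving the tree is A D (3); add D.
Step 5: cheapest edge leaving the tree is D F (10); add F.
Step 6: cheapest edge leaving the tree is B C (14); add B.
Vertex order: E, G, C, A, D, F, B. The 5th vertex is D.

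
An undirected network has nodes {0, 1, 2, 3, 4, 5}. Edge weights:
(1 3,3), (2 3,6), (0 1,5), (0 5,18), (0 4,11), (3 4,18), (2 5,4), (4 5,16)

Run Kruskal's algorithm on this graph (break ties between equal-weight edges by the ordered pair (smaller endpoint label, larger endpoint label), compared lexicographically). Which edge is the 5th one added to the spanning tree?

0-4

Kruskal's algorithm — process edges by increasing weight (ties by edge label):
1 3 (3): add — endpoints in different components.
2 5 (4): add — endpoints in different components.
0 1 (5): add — endpoints in different components.
2 3 (6): add — endpoints in different components.
0 4 (11): add — endpoints in different components.
The 5th edge added is 0 4.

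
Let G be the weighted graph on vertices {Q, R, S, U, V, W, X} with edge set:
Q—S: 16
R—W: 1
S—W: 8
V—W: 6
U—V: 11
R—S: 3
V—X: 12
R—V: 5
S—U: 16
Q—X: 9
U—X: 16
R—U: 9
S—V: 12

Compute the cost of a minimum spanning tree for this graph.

Kruskal's algorithm — process edges by increasing weight (ties by edge label):
R—W (1): add — endpoints in different components.
R—S (3): add — endpoints in different components.
R—V (5): add — endpoints in different components.
V—W (6): skip — W and V already connected.
S—W (8): skip — S and W already connected.
Q—X (9): add — endpoints in different components.
R—U (9): add — endpoints in different components.
U—V (11): skip — U and V already connected.
S—V (12): skip — S and V already connected.
V—X (12): add — endpoints in different components.
MST edges: R—W, R—S, R—V, Q—X, R—U, V—X; total weight 1+3+5+9+9+12 = 39.

39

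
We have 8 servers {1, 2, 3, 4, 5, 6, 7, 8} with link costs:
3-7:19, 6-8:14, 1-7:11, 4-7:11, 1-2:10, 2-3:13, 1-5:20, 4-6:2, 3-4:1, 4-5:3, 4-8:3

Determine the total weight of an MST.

Prim's algorithm from 7:
Step 1: frontier [1-7 11, 4-7 11, 3-7 19] → take 1-7 (11); add 1.
Step 2: frontier [1-2 10, 1-5 20, 4-7 11, 3-7 19] → take 1-2 (10); add 2.
Step 3: frontier [1-5 20, 2-3 13, 4-7 11, 3-7 19] → take 4-7 (11); add 4.
Step 4: frontier [1-5 20, 2-3 13, 3-4 1, 4-6 2, 4-5 3, 4-8 3, 3-7 19] → take 3-4 (1); add 3.
Step 5: frontier [1-5 20, 4-6 2, 4-5 3, 4-8 3] → take 4-6 (2); add 6.
Step 6: frontier [1-5 20, 4-5 3, 4-8 3, 6-8 14] → take 4-5 (3); add 5.
Step 7: frontier [4-8 3, 6-8 14] → take 4-8 (3); add 8.
MST edges: 1-7, 1-2, 4-7, 3-4, 4-6, 4-5, 4-8; total weight 11+10+11+1+2+3+3 = 41.

41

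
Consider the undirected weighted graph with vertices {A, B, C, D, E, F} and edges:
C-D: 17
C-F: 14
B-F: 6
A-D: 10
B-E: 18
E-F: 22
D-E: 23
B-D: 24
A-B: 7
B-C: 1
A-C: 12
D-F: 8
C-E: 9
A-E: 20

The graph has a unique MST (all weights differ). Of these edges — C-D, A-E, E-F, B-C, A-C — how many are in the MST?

1

Kruskal: consider edges lightest-first.
B-C (1): add. Components now {A} {B,C} {D} {E} {F}
B-F (6): add. Components now {A} {B,C,F} {D} {E}
A-B (7): add. Components now {A,B,C,F} {D} {E}
D-F (8): add. Components now {A,B,C,D,F} {E}
C-E (9): add. Components now {A,B,C,D,E,F}
MST edge set: {B-C, B-F, A-B, D-F, C-E}.
Of the listed edges, {B-C} are in the MST → 1.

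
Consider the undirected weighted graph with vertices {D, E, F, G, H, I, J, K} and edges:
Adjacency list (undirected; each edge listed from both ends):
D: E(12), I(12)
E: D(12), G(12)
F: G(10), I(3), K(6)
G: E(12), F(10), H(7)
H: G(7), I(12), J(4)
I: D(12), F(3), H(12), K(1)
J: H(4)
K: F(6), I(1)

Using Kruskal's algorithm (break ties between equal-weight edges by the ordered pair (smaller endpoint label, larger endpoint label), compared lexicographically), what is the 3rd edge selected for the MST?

Kruskal's algorithm — process edges by increasing weight (ties by edge label):
I K (1): add — endpoints in different components.
F I (3): add — endpoints in different components.
H J (4): add — endpoints in different components.
F K (6): skip — F and K already connected.
G H (7): add — endpoints in different components.
F G (10): add — endpoints in different components.
D E (12): add — endpoints in different components.
D I (12): add — endpoints in different components.
The 3rd edge added is H J.

H-J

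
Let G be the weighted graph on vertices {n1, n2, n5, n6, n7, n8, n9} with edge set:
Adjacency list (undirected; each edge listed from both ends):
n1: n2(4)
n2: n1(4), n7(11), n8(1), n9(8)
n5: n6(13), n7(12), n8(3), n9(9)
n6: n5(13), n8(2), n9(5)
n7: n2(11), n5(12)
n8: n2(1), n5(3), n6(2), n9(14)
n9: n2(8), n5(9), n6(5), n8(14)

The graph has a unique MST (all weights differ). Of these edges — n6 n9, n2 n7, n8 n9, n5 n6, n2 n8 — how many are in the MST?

3

Kruskal's algorithm — process edges by increasing weight (ties by edge label):
n2 n8 (1): add — endpoints in different components.
n6 n8 (2): add — endpoints in different components.
n5 n8 (3): add — endpoints in different components.
n1 n2 (4): add — endpoints in different components.
n6 n9 (5): add — endpoints in different components.
n2 n9 (8): skip — n9 and n2 already connected.
n5 n9 (9): skip — n5 and n9 already connected.
n2 n7 (11): add — endpoints in different components.
MST edge set: {n2 n8, n6 n8, n5 n8, n1 n2, n6 n9, n2 n7}.
Of the listed edges, {n6 n9, n2 n7, n2 n8} are in the MST → 3.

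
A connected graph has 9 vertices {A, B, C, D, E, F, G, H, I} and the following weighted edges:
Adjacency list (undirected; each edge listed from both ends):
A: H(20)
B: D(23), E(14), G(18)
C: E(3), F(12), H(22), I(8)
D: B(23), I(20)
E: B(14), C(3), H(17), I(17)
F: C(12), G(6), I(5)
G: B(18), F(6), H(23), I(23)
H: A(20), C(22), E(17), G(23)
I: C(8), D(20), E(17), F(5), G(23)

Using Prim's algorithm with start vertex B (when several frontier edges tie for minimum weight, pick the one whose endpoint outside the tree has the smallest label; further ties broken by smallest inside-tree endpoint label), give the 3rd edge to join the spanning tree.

C-I

Grow the tree from B using Prim:
Step 1: cheapest edge leaving the tree is B–E (14); add E.
Step 2: cheapest edge leaving the tree is C–E (3); add C.
Step 3: cheapest edge leaving the tree is C–I (8); add I.
Step 4: cheapest edge leaving the tree is F–I (5); add F.
Step 5: cheapest edge leaving the tree is F–G (6); add G.
Step 6: cheapest edge leaving the tree is E–H (17); add H.
Step 7: cheapest edge leaving the tree is A–H (20); add A.
Step 8: cheapest edge leaving the tree is D–I (20); add D.
The 3rd edge added is C–I.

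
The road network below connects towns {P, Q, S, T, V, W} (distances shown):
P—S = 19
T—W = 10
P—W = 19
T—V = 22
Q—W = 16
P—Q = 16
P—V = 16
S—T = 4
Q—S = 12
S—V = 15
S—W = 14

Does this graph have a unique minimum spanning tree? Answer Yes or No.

Sort edges by weight, then run Kruskal:
S—T (4): add. Components now {W} {P} {Q} {S,T} {V}
T—W (10): add. Components now {S,T,W} {P} {Q} {V}
Q—S (12): add. Components now {Q,S,T,W} {P} {V}
S—W (14): skip — W and S already connected.
S—V (15): add. Components now {Q,S,T,V,W} {P}
P—Q (16): add. Components now {P,Q,S,T,V,W}
Non-tree edge P—V has weight 16, equal to the heaviest edge on its tree cycle — swapping gives another MST of the same weight. Not unique.

No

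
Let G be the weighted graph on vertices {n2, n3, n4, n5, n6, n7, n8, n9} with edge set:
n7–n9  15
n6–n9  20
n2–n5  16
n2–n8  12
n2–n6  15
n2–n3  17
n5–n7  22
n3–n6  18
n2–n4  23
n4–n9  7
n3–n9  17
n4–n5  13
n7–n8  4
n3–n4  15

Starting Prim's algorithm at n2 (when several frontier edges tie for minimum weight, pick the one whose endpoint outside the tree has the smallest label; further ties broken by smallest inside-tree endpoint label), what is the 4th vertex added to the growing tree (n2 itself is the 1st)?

n6

Grow the tree from n2 using Prim:
Step 1: cheapest edge leaving the tree is n2–n8 (12); add n8.
Step 2: cheapest edge leaving the tree is n7–n8 (4); add n7.
Step 3: cheapest edge leaving the tree is n2–n6 (15); add n6.
Step 4: cheapest edge leaving the tree is n7–n9 (15); add n9.
Step 5: cheapest edge leaving the tree is n4–n9 (7); add n4.
Step 6: cheapest edge leaving the tree is n4–n5 (13); add n5.
Step 7: cheapest edge leaving the tree is n3–n4 (15); add n3.
Vertex order: n2, n8, n7, n6, n9, n4, n5, n3. The 4th vertex is n6.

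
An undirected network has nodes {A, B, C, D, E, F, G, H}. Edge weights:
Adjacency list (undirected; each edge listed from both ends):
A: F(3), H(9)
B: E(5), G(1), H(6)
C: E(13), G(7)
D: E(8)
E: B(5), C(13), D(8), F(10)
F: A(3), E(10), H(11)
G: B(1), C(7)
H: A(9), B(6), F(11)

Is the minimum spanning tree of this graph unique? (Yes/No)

Sort edges by weight, then run Kruskal:
B-G (1): add — endpoints in different components.
A-F (3): add — endpoints in different components.
B-E (5): add — endpoints in different components.
B-H (6): add — endpoints in different components.
C-G (7): add — endpoints in different components.
D-E (8): add — endpoints in different components.
A-H (9): add — endpoints in different components.
Every non-tree edge has weight strictly greater than the heaviest edge on the tree path between its endpoints, so the MST is unique.

Yes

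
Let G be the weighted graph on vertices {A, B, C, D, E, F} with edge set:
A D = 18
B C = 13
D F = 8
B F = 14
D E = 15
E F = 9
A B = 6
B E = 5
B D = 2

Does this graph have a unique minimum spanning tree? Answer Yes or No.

Kruskal's algorithm — process edges by increasing weight (ties by edge label):
B D (2): add. Components now {A} {B,D} {C} {E} {F}
B E (5): add. Components now {A} {B,D,E} {C} {F}
A B (6): add. Components now {A,B,D,E} {C} {F}
D F (8): add. Components now {A,B,D,E,F} {C}
E F (9): skip — E and F already connected.
B C (13): add. Components now {A,B,C,D,E,F}
Every non-tree edge has weight strictly greater than the heaviest edge on the tree path between its endpoints, so the MST is unique.

Yes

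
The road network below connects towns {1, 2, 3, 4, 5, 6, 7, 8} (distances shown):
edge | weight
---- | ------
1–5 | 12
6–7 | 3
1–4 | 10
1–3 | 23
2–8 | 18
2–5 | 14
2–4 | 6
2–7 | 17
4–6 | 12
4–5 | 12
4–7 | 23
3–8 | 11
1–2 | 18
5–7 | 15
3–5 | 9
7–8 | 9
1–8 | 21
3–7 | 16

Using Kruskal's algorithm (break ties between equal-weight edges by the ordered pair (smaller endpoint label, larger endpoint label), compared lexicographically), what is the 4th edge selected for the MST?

7-8

Sort edges by weight, then run Kruskal:
6–7 (3): add — endpoints in different components.
2–4 (6): add — endpoints in different components.
3–5 (9): add — endpoints in different components.
7–8 (9): add — endpoints in different components.
1–4 (10): add — endpoints in different components.
3–8 (11): add — endpoints in different components.
1–5 (12): add — endpoints in different components.
The 4th edge added is 7–8.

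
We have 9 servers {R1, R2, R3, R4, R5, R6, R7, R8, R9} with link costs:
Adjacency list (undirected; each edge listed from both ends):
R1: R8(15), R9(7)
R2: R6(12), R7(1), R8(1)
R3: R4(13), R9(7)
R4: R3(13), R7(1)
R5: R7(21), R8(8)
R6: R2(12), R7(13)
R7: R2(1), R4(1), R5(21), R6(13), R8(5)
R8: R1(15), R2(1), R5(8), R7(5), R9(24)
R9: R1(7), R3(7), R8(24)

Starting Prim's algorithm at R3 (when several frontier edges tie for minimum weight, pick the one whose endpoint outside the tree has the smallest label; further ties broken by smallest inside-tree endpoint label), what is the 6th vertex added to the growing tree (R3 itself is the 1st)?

Grow the tree from R3 using Prim:
Step 1: frontier [R3 R9 7, R3 R4 13] → take R3 R9 (7); add R9.
Step 2: frontier [R3 R4 13, R1 R9 7, R8 R9 24] → take R1 R9 (7); add R1.
Step 3: frontier [R1 R8 15, R3 R4 13, R8 R9 24] → take R3 R4 (13); add R4.
Step 4: frontier [R1 R8 15, R4 R7 1, R8 R9 24] → take R4 R7 (1); add R7.
Step 5: frontier [R1 R8 15, R2 R7 1, R7 R8 5, R6 R7 13, R5 R7 21, R8 R9 24] → take R2 R7 (1); add R2.
Step 6: frontier [R1 R8 15, R2 R8 1, R2 R6 12, R7 R8 5, R6 R7 13, R5 R7 21, R8 R9 24] → take R2 R8 (1); add R8.
Step 7: frontier [R2 R6 12, R6 R7 13, R5 R7 21, R5 R8 8] → take R5 R8 (8); add R5.
Step 8: frontier [R2 R6 12, R6 R7 13] → take R2 R6 (12); add R6.
Vertex order: R3, R9, R1, R4, R7, R2, R8, R5, R6. The 6th vertex is R2.

R2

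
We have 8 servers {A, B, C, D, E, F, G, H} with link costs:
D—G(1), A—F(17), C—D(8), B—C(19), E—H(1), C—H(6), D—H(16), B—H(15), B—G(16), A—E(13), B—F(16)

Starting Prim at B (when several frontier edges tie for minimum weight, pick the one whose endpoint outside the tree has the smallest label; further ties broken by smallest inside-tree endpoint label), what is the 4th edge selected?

C-D

Prim, starting at B.
Step 1: frontier [B—H 15, B—F 16, B—G 16, B—C 19] → take B—H (15); add H.
Step 2: frontier [B—F 16, B—G 16, B—C 19, E—H 1, C—H 6, D—H 16] → take E—H (1); add E.
Step 3: frontier [B—F 16, B—G 16, B—C 19, A—E 13, C—H 6, D—H 16] → take C—H (6); add C.
Step 4: frontier [B—F 16, B—G 16, C—D 8, A—E 13, D—H 16] → take C—D (8); add D.
Step 5: frontier [B—F 16, B—G 16, D—G 1, A—E 13] → take D—G (1); add G.
Step 6: frontier [B—F 16, A—E 13] → take A—E (13); add A.
Step 7: frontier [A—F 17, B—F 16] → take B—F (16); add F.
The 4th edge added is C—D.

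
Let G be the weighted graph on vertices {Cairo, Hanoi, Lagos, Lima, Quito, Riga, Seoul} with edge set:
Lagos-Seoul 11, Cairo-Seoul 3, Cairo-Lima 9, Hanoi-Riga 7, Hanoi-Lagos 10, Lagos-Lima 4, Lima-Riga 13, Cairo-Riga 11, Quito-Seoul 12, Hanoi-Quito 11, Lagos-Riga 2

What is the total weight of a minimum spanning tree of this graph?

36

Sort edges by weight, then run Kruskal:
Lagos-Riga (2): add. Components now {Lagos,Riga} {Lima} {Seoul} {Quito} {Hanoi} {Cairo}
Cairo-Seoul (3): add. Components now {Lagos,Riga} {Lima} {Cairo,Seoul} {Quito} {Hanoi}
Lagos-Lima (4): add. Components now {Lagos,Lima,Riga} {Cairo,Seoul} {Quito} {Hanoi}
Hanoi-Riga (7): add. Components now {Hanoi,Lagos,Lima,Riga} {Cairo,Seoul} {Quito}
Cairo-Lima (9): add. Components now {Cairo,Hanoi,Lagos,Lima,Riga,Seoul} {Quito}
Hanoi-Lagos (10): skip — Lagos and Hanoi already connected.
Cairo-Riga (11): skip — Riga and Cairo already connected.
Hanoi-Quito (11): add. Components now {Cairo,Hanoi,Lagos,Lima,Quito,Riga,Seoul}
MST edges: Lagos-Riga, Cairo-Seoul, Lagos-Lima, Hanoi-Riga, Cairo-Lima, Hanoi-Quito; total weight 2+3+4+7+9+11 = 36.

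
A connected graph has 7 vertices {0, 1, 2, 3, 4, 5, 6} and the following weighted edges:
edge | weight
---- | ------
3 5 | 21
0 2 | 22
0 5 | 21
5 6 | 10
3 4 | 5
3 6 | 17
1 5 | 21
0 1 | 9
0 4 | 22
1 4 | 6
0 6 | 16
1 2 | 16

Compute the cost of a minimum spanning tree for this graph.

62

Kruskal: consider edges lightest-first.
3 4 (5): add. Components now {0} {1} {2} {3,4} {5} {6}
1 4 (6): add. Components now {0} {1,3,4} {2} {5} {6}
0 1 (9): add. Components now {0,1,3,4} {2} {5} {6}
5 6 (10): add. Components now {0,1,3,4} {2} {5,6}
0 6 (16): add. Components now {0,1,3,4,5,6} {2}
1 2 (16): add. Components now {0,1,2,3,4,5,6}
MST edges: 3 4, 1 4, 0 1, 5 6, 0 6, 1 2; total weight 5+6+9+10+16+16 = 62.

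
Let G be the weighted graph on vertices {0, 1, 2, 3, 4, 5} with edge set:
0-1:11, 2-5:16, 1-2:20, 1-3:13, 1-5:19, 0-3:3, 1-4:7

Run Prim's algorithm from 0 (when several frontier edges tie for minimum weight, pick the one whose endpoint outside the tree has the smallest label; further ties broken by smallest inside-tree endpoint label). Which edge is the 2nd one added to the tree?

Grow the tree from 0 using Prim:
Step 1: frontier [0-3 3, 0-1 11] → take 0-3 (3); add 3.
Step 2: frontier [0-1 11, 1-3 13] → take 0-1 (11); add 1.
Step 3: frontier [1-4 7, 1-5 19, 1-2 20] → take 1-4 (7); add 4.
Step 4: frontier [1-5 19, 1-2 20] → take 1-5 (19); add 5.
Step 5: frontier [1-2 20, 2-5 16] → take 2-5 (16); add 2.
The 2nd edge added is 0-1.

0-1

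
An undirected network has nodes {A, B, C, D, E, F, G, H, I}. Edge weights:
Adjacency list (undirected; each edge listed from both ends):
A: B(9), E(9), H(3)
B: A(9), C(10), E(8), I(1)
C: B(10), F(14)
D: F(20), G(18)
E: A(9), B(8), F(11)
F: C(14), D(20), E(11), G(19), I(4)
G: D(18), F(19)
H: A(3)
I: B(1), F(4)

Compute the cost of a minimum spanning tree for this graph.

Kruskal's algorithm — process edges by increasing weight (ties by edge label):
B—I (1): add — endpoints in different components.
A—H (3): add — endpoints in different components.
F—I (4): add — endpoints in different components.
B—E (8): add — endpoints in different components.
A—B (9): add — endpoints in different components.
A—E (9): skip — A and E already connected.
B—C (10): add — endpoints in different components.
E—F (11): skip — E and F already connected.
C—F (14): skip — C and F already connected.
D—G (18): add — endpoints in different components.
F—G (19): add — endpoints in different components.
MST edges: B—I, A—H, F—I, B—E, A—B, B—C, D—G, F—G; total weight 1+3+4+8+9+10+18+19 = 72.

72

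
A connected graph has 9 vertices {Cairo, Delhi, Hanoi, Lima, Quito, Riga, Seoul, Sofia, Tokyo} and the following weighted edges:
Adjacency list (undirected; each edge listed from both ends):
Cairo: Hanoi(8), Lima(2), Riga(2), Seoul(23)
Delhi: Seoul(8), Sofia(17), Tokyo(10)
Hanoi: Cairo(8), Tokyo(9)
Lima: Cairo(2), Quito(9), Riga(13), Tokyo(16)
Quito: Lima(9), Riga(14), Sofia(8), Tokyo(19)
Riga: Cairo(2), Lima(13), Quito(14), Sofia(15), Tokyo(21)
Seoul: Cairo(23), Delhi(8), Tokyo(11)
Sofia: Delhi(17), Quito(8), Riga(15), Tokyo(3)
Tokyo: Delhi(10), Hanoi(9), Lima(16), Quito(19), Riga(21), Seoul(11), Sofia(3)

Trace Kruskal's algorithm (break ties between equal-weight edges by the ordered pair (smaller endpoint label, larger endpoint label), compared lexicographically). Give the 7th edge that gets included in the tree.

Hanoi-Tokyo

Sort edges by weight, then run Kruskal:
Cairo-Lima (2): add — endpoints in different components.
Cairo-Riga (2): add — endpoints in different components.
Sofia-Tokyo (3): add — endpoints in different components.
Cairo-Hanoi (8): add — endpoints in different components.
Delhi-Seoul (8): add — endpoints in different components.
Quito-Sofia (8): add — endpoints in different components.
Hanoi-Tokyo (9): add — endpoints in different components.
Lima-Quito (9): skip — Quito and Lima already connected.
Delhi-Tokyo (10): add — endpoints in different components.
The 7th edge added is Hanoi-Tokyo.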